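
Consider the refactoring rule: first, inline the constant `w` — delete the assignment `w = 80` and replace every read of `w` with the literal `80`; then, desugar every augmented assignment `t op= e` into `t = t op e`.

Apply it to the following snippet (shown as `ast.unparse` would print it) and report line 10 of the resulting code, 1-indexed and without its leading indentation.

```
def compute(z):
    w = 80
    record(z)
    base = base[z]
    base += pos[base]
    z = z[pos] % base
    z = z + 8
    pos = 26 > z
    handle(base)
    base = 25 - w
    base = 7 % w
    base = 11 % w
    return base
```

Transformed code:
def compute(z):
    record(z)
    base = base[z]
    base = base + pos[base]
    z = z[pos] % base
    z = z + 8
    pos = 26 > z
    handle(base)
    base = 25 - 80
    base = 7 % 80
    base = 11 % 80
    return base

base = 7 % 80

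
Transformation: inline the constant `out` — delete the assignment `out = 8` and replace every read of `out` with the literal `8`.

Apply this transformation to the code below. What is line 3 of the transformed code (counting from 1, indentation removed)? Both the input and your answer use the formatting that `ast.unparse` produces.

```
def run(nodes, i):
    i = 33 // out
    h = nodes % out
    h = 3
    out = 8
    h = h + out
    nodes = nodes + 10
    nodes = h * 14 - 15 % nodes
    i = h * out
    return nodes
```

h = nodes % 8

Transformed code:
def run(nodes, i):
    i = 33 // 8
    h = nodes % 8
    h = 3
    h = h + 8
    nodes = nodes + 10
    nodes = h * 14 - 15 % nodes
    i = h * 8
    return nodes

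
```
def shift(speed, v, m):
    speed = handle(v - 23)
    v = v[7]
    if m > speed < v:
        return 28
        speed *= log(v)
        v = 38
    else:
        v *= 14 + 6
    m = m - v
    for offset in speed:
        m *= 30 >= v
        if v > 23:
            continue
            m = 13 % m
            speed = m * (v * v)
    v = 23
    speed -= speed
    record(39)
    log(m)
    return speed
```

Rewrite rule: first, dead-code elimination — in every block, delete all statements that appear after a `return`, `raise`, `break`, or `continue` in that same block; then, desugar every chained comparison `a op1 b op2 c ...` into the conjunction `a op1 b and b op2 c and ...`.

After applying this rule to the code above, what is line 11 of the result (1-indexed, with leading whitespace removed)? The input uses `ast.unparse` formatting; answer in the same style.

if v > 23:

Transformed code:
def shift(speed, v, m):
    speed = handle(v - 23)
    v = v[7]
    if m > speed and speed < v:
        return 28
    else:
        v *= 14 + 6
    m = m - v
    for offset in speed:
        m *= 30 >= v
        if v > 23:
            continue
    v = 23
    speed -= speed
    record(39)
    log(m)
    return speed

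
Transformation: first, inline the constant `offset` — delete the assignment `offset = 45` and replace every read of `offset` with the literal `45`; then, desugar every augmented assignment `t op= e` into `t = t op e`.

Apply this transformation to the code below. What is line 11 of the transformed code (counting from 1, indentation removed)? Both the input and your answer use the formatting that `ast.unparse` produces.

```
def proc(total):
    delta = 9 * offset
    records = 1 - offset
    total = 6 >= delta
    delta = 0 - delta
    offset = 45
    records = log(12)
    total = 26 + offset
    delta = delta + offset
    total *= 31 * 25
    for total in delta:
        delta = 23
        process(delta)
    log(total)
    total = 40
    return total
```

delta = 23

Transformed code:
def proc(total):
    delta = 9 * 45
    records = 1 - 45
    total = 6 >= delta
    delta = 0 - delta
    records = log(12)
    total = 26 + 45
    delta = delta + 45
    total = total * (31 * 25)
    for total in delta:
        delta = 23
        process(delta)
    log(total)
    total = 40
    return total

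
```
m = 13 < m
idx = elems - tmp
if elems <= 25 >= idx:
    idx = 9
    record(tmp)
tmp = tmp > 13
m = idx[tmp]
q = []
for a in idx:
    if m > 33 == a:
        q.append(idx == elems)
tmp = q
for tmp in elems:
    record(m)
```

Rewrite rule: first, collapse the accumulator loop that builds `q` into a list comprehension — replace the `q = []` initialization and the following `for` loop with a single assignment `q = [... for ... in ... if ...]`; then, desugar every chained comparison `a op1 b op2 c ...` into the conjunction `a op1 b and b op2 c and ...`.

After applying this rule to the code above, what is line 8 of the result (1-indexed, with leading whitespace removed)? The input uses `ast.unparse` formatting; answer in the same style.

Transformed code:
m = 13 < m
idx = elems - tmp
if elems <= 25 and 25 >= idx:
    idx = 9
    record(tmp)
tmp = tmp > 13
m = idx[tmp]
q = [idx == elems for a in idx if m > 33 and 33 == a]
tmp = q
for tmp in elems:
    record(m)

q = [idx == elems for a in idx if m > 33 and 33 == a]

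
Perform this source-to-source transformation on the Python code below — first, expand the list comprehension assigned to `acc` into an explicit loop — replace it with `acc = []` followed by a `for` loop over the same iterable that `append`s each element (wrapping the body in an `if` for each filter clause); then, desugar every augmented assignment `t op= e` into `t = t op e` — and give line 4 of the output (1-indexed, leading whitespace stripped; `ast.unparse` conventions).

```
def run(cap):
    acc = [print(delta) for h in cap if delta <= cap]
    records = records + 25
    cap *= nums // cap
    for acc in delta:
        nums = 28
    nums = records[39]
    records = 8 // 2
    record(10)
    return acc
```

Transformed code:
def run(cap):
    acc = []
    for h in cap:
        if delta <= cap:
            acc.append(print(delta))
    records = records + 25
    cap = cap * (nums // cap)
    for acc in delta:
        nums = 28
    nums = records[39]
    records = 8 // 2
    record(10)
    return acc

if delta <= cap:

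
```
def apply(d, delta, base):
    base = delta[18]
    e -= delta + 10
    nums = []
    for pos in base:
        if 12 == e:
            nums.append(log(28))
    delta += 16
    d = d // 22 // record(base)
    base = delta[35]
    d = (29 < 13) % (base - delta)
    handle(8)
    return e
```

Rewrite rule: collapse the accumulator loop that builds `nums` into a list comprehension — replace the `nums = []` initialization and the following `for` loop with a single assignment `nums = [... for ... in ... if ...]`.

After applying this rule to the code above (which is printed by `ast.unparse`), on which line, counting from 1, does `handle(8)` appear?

Transformed code:
def apply(d, delta, base):
    base = delta[18]
    e -= delta + 10
    nums = [log(28) for pos in base if 12 == e]
    delta += 16
    d = d // 22 // record(base)
    base = delta[35]
    d = (29 < 13) % (base - delta)
    handle(8)
    return e

9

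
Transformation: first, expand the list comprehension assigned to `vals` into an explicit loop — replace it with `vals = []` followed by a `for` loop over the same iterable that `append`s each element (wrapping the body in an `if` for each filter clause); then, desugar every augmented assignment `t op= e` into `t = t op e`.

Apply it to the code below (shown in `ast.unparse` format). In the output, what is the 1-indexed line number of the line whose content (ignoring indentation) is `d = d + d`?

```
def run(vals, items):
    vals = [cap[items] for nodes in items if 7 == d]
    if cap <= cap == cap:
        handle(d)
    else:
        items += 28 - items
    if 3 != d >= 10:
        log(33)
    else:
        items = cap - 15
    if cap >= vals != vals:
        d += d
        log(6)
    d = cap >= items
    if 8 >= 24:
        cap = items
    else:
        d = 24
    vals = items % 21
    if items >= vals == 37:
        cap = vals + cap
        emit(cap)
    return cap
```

Transformed code:
def run(vals, items):
    vals = []
    for nodes in items:
        if 7 == d:
            vals.append(cap[items])
    if cap <= cap == cap:
        handle(d)
    else:
        items = items + (28 - items)
    if 3 != d >= 10:
        log(33)
    else:
        items = cap - 15
    if cap >= vals != vals:
        d = d + d
        log(6)
    d = cap >= items
    if 8 >= 24:
        cap = items
    else:
        d = 24
    vals = items % 21
    if items >= vals == 37:
        cap = vals + cap
        emit(cap)
    return cap

15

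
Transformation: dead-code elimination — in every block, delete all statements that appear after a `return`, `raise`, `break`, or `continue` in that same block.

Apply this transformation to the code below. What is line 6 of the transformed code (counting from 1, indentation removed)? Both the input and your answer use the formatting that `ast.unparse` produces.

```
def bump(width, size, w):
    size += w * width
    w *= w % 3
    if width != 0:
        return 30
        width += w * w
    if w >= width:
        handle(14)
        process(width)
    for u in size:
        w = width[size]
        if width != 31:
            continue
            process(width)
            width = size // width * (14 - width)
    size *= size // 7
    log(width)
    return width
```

Transformed code:
def bump(width, size, w):
    size += w * width
    w *= w % 3
    if width != 0:
        return 30
    if w >= width:
        handle(14)
        process(width)
    for u in size:
        w = width[size]
        if width != 31:
            continue
    size *= size // 7
    log(width)
    return width

if w >= width:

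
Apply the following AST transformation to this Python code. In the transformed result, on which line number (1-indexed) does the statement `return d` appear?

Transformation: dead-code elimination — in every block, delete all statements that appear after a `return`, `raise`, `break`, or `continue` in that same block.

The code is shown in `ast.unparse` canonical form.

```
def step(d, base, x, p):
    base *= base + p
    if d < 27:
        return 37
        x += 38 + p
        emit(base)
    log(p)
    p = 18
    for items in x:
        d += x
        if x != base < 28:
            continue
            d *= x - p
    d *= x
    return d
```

12

Transformed code:
def step(d, base, x, p):
    base *= base + p
    if d < 27:
        return 37
    log(p)
    p = 18
    for items in x:
        d += x
        if x != base < 28:
            continue
    d *= x
    return d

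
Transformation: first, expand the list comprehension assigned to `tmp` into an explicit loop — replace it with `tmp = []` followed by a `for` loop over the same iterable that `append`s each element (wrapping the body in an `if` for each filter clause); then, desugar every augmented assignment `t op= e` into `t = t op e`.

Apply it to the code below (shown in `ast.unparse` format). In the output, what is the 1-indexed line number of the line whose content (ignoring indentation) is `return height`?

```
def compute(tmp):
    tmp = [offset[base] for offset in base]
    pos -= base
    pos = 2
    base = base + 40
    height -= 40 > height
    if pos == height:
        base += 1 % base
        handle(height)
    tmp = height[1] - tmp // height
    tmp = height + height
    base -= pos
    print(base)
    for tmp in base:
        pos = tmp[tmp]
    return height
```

18

Transformed code:
def compute(tmp):
    tmp = []
    for offset in base:
        tmp.append(offset[base])
    pos = pos - base
    pos = 2
    base = base + 40
    height = height - (40 > height)
    if pos == height:
        base = base + 1 % base
        handle(height)
    tmp = height[1] - tmp // height
    tmp = height + height
    base = base - pos
    print(base)
    for tmp in base:
        pos = tmp[tmp]
    return height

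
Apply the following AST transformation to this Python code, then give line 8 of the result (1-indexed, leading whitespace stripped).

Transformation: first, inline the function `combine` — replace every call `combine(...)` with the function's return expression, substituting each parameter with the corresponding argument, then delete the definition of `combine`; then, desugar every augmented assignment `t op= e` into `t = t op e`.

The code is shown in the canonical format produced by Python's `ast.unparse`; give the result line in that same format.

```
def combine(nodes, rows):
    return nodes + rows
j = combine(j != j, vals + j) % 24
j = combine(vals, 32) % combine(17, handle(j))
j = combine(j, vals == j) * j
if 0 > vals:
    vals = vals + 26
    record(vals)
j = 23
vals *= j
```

vals = vals * j

Transformed code:
j = ((j != j) + (vals + j)) % 24
j = (vals + 32) % (17 + handle(j))
j = (j + (vals == j)) * j
if 0 > vals:
    vals = vals + 26
    record(vals)
j = 23
vals = vals * j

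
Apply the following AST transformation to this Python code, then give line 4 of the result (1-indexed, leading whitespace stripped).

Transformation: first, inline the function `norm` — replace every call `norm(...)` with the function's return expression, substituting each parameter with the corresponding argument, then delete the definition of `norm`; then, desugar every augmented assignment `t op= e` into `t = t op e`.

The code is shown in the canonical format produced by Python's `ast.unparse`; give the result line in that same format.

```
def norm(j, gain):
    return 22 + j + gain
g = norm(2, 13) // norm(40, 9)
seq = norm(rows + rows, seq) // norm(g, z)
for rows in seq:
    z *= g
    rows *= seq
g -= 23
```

z = z * g

Transformed code:
g = (22 + 2 + 13) // (22 + 40 + 9)
seq = (22 + (rows + rows) + seq) // (22 + g + z)
for rows in seq:
    z = z * g
    rows = rows * seq
g = g - 23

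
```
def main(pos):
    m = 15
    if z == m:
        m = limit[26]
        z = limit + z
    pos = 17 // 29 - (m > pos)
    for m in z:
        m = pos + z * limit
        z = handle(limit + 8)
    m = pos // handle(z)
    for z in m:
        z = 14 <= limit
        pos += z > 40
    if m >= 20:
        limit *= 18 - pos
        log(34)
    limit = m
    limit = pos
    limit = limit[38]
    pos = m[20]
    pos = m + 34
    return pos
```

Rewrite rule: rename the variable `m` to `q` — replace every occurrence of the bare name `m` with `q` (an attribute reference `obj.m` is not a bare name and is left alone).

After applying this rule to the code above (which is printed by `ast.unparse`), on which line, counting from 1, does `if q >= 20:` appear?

Transformed code:
def main(pos):
    q = 15
    if z == q:
        q = limit[26]
        z = limit + z
    pos = 17 // 29 - (q > pos)
    for q in z:
        q = pos + z * limit
        z = handle(limit + 8)
    q = pos // handle(z)
    for z in q:
        z = 14 <= limit
        pos += z > 40
    if q >= 20:
        limit *= 18 - pos
        log(34)
    limit = q
    limit = pos
    limit = limit[38]
    pos = q[20]
    pos = q + 34
    return pos

14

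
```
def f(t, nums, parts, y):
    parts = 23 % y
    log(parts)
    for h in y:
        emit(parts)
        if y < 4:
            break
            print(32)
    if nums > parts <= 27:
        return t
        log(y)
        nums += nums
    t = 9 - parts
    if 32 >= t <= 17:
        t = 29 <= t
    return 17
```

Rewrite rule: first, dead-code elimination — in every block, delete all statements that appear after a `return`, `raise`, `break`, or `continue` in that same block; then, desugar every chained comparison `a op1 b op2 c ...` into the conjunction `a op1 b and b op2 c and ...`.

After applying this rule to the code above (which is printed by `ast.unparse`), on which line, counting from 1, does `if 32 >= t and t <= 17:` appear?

Transformed code:
def f(t, nums, parts, y):
    parts = 23 % y
    log(parts)
    for h in y:
        emit(parts)
        if y < 4:
            break
    if nums > parts and parts <= 27:
        return t
    t = 9 - parts
    if 32 >= t and t <= 17:
        t = 29 <= t
    return 17

11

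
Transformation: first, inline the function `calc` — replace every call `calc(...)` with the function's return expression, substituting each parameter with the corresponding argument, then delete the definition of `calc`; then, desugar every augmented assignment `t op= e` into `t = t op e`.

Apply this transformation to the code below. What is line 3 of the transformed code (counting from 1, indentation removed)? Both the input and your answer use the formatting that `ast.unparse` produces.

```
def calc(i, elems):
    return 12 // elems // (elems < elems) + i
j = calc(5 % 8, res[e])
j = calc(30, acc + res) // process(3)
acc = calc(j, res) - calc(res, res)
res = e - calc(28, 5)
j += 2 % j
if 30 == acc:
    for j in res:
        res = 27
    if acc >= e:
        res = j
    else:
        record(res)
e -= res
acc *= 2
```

acc = 12 // res // (res < res) + j - (12 // res // (res < res) + res)

Transformed code:
j = 12 // res[e] // (res[e] < res[e]) + 5 % 8
j = (12 // (acc + res) // (acc + res < acc + res) + 30) // process(3)
acc = 12 // res // (res < res) + j - (12 // res // (res < res) + res)
res = e - (12 // 5 // (5 < 5) + 28)
j = j + 2 % j
if 30 == acc:
    for j in res:
        res = 27
    if acc >= e:
        res = j
    else:
        record(res)
e = e - res
acc = acc * 2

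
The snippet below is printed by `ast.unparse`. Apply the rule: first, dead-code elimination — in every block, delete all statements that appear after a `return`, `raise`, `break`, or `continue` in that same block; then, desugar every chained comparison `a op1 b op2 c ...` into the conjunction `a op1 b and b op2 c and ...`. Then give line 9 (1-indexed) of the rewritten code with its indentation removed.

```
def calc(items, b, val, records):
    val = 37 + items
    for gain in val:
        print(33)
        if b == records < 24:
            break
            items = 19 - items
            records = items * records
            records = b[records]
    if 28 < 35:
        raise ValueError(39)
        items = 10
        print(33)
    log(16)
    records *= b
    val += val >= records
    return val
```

log(16)

Transformed code:
def calc(items, b, val, records):
    val = 37 + items
    for gain in val:
        print(33)
        if b == records and records < 24:
            break
    if 28 < 35:
        raise ValueError(39)
    log(16)
    records *= b
    val += val >= records
    return val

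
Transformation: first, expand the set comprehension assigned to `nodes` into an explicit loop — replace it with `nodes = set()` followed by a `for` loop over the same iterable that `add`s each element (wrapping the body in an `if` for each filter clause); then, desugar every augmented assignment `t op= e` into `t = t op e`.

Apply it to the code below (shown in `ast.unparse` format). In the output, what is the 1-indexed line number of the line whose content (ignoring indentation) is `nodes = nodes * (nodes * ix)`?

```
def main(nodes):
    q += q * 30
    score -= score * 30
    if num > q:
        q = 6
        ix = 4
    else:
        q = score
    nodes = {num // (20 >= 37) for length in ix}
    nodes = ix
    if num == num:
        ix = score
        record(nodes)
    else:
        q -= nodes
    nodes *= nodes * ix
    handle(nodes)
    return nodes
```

Transformed code:
def main(nodes):
    q = q + q * 30
    score = score - score * 30
    if num > q:
        q = 6
        ix = 4
    else:
        q = score
    nodes = set()
    for length in ix:
        nodes.add(num // (20 >= 37))
    nodes = ix
    if num == num:
        ix = score
        record(nodes)
    else:
        q = q - nodes
    nodes = nodes * (nodes * ix)
    handle(nodes)
    return nodes

18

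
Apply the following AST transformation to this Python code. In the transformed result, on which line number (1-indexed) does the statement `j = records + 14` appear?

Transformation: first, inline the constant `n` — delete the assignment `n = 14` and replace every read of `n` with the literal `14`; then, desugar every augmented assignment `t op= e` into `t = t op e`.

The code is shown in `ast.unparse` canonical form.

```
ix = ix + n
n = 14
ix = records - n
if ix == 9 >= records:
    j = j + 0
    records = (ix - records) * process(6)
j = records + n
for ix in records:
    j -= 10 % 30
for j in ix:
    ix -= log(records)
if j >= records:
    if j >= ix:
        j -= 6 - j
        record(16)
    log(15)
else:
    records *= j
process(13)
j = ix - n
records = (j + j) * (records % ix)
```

Transformed code:
ix = ix + 14
ix = records - 14
if ix == 9 >= records:
    j = j + 0
    records = (ix - records) * process(6)
j = records + 14
for ix in records:
    j = j - 10 % 30
for j in ix:
    ix = ix - log(records)
if j >= records:
    if j >= ix:
        j = j - (6 - j)
        record(16)
    log(15)
else:
    records = records * j
process(13)
j = ix - 14
records = (j + j) * (records % ix)

6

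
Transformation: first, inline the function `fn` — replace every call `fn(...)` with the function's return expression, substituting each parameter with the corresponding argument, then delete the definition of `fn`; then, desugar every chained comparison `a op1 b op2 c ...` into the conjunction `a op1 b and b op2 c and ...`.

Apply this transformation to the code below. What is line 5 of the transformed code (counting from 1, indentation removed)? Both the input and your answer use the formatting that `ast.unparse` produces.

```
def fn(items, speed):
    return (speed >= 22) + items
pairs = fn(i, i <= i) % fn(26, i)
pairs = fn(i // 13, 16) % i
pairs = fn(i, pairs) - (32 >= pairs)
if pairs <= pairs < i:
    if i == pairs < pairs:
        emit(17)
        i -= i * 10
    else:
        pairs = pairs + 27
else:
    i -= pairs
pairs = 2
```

if i == pairs and pairs < pairs:

Transformed code:
pairs = (((i <= i) >= 22) + i) % ((i >= 22) + 26)
pairs = ((16 >= 22) + i // 13) % i
pairs = (pairs >= 22) + i - (32 >= pairs)
if pairs <= pairs and pairs < i:
    if i == pairs and pairs < pairs:
        emit(17)
        i -= i * 10
    else:
        pairs = pairs + 27
else:
    i -= pairs
pairs = 2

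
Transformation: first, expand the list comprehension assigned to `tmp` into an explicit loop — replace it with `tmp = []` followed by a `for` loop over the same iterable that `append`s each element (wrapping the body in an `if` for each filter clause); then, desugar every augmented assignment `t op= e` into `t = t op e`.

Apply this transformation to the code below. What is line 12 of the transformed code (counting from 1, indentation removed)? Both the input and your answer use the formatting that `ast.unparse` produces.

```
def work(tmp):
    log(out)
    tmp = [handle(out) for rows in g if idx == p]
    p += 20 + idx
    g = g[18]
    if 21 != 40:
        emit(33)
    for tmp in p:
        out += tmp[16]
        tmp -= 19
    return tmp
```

out = out + tmp[16]

Transformed code:
def work(tmp):
    log(out)
    tmp = []
    for rows in g:
        if idx == p:
            tmp.append(handle(out))
    p = p + (20 + idx)
    g = g[18]
    if 21 != 40:
        emit(33)
    for tmp in p:
        out = out + tmp[16]
        tmp = tmp - 19
    return tmp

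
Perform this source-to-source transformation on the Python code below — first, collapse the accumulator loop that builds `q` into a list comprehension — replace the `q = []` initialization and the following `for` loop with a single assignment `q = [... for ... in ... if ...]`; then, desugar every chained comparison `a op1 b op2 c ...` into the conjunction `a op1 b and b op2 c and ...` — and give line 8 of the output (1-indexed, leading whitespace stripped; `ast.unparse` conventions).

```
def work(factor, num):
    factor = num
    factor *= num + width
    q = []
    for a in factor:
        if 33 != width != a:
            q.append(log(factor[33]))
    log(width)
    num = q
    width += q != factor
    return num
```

Transformed code:
def work(factor, num):
    factor = num
    factor *= num + width
    q = [log(factor[33]) for a in factor if 33 != width and width != a]
    log(width)
    num = q
    width += q != factor
    return num

return num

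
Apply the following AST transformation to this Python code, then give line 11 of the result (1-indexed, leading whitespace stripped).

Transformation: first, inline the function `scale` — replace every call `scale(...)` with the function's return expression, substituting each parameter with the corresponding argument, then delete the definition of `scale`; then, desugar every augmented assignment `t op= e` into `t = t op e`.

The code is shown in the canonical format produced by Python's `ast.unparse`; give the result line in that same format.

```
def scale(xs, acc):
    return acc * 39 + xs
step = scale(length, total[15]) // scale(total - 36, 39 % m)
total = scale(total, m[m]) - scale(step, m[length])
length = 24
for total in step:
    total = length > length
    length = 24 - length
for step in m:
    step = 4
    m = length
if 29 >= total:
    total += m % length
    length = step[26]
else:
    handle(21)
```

total = total + m % length

Transformed code:
step = (total[15] * 39 + length) // (39 % m * 39 + (total - 36))
total = m[m] * 39 + total - (m[length] * 39 + step)
length = 24
for total in step:
    total = length > length
    length = 24 - length
for step in m:
    step = 4
    m = length
if 29 >= total:
    total = total + m % length
    length = step[26]
else:
    handle(21)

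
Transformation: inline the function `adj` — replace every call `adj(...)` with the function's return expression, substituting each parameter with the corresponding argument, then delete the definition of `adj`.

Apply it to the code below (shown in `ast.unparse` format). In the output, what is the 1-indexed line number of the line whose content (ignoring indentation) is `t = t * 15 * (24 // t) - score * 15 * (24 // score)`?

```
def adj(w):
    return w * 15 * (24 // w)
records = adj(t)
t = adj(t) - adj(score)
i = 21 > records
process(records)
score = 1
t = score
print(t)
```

Transformed code:
records = t * 15 * (24 // t)
t = t * 15 * (24 // t) - score * 15 * (24 // score)
i = 21 > records
process(records)
score = 1
t = score
print(t)

2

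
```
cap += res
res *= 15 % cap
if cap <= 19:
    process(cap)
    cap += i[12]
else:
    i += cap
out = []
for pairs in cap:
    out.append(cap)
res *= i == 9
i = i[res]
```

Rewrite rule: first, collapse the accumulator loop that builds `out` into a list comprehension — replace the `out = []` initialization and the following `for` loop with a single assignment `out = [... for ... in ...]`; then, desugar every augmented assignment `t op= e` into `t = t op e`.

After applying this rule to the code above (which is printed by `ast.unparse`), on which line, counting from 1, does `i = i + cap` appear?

Transformed code:
cap = cap + res
res = res * (15 % cap)
if cap <= 19:
    process(cap)
    cap = cap + i[12]
else:
    i = i + cap
out = [cap for pairs in cap]
res = res * (i == 9)
i = i[res]

7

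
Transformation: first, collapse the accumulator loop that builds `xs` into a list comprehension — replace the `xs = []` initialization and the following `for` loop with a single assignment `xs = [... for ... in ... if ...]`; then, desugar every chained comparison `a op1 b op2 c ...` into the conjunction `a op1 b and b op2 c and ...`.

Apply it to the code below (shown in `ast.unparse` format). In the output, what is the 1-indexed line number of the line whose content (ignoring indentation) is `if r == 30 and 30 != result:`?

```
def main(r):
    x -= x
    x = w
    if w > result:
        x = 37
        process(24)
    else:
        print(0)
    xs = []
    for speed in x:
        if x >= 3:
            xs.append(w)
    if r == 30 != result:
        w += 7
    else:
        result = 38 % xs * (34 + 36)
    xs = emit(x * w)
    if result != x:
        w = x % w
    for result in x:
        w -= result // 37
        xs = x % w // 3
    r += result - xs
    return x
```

10

Transformed code:
def main(r):
    x -= x
    x = w
    if w > result:
        x = 37
        process(24)
    else:
        print(0)
    xs = [w for speed in x if x >= 3]
    if r == 30 and 30 != result:
        w += 7
    else:
        result = 38 % xs * (34 + 36)
    xs = emit(x * w)
    if result != x:
        w = x % w
    for result in x:
        w -= result // 37
        xs = x % w // 3
    r += result - xs
    return x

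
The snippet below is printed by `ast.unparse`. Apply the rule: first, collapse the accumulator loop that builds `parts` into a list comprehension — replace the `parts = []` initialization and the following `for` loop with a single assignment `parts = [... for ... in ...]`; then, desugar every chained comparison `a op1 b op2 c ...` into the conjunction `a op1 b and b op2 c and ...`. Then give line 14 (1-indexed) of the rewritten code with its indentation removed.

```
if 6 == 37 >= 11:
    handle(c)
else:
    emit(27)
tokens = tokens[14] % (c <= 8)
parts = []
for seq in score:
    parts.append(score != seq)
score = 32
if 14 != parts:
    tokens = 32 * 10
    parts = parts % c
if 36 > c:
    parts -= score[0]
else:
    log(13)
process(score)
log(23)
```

log(13)

Transformed code:
if 6 == 37 and 37 >= 11:
    handle(c)
else:
    emit(27)
tokens = tokens[14] % (c <= 8)
parts = [score != seq for seq in score]
score = 32
if 14 != parts:
    tokens = 32 * 10
    parts = parts % c
if 36 > c:
    parts -= score[0]
else:
    log(13)
process(score)
log(23)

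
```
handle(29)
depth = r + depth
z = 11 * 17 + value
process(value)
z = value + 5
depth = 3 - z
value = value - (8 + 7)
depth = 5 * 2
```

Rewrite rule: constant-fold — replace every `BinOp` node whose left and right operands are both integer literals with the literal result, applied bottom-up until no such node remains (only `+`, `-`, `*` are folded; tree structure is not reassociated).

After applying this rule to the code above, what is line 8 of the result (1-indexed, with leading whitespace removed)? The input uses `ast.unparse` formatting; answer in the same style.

Transformed code:
handle(29)
depth = r + depth
z = 187 + value
process(value)
z = value + 5
depth = 3 - z
value = value - 15
depth = 10

depth = 10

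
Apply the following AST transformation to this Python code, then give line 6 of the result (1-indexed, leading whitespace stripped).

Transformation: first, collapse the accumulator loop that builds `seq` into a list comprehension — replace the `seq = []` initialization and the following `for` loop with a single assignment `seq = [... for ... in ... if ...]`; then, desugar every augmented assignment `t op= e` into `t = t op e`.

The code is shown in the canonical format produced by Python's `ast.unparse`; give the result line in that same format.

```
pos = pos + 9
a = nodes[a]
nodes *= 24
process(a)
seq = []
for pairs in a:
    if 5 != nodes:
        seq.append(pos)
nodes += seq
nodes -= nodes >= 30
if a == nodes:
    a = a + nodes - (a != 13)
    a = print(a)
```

Transformed code:
pos = pos + 9
a = nodes[a]
nodes = nodes * 24
process(a)
seq = [pos for pairs in a if 5 != nodes]
nodes = nodes + seq
nodes = nodes - (nodes >= 30)
if a == nodes:
    a = a + nodes - (a != 13)
    a = print(a)

nodes = nodes + seq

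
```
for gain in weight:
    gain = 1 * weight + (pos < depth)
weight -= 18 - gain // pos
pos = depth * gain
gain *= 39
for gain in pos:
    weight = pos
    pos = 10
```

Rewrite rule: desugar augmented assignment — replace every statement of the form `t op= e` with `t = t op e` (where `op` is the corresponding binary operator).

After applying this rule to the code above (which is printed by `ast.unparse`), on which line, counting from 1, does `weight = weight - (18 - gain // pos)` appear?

3

Transformed code:
for gain in weight:
    gain = 1 * weight + (pos < depth)
weight = weight - (18 - gain // pos)
pos = depth * gain
gain = gain * 39
for gain in pos:
    weight = pos
    pos = 10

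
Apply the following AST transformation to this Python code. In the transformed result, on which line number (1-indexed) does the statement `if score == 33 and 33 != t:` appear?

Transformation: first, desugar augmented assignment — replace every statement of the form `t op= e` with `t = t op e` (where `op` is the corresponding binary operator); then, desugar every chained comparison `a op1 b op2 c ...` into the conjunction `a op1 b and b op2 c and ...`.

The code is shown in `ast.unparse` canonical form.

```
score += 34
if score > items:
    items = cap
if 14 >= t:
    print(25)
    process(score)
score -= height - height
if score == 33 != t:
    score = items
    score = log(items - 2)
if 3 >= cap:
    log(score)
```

Transformed code:
score = score + 34
if score > items:
    items = cap
if 14 >= t:
    print(25)
    process(score)
score = score - (height - height)
if score == 33 and 33 != t:
    score = items
    score = log(items - 2)
if 3 >= cap:
    log(score)

8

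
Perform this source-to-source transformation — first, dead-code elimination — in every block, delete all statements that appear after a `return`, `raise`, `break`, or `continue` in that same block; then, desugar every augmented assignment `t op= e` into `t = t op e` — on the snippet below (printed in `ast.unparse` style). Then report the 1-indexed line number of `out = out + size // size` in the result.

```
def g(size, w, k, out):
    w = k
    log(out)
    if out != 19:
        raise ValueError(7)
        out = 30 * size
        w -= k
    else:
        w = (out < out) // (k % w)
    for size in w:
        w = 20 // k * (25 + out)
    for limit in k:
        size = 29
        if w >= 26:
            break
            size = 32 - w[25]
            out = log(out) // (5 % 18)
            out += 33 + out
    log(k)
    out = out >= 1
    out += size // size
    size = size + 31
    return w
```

16

Transformed code:
def g(size, w, k, out):
    w = k
    log(out)
    if out != 19:
        raise ValueError(7)
    else:
        w = (out < out) // (k % w)
    for size in w:
        w = 20 // k * (25 + out)
    for limit in k:
        size = 29
        if w >= 26:
            break
    log(k)
    out = out >= 1
    out = out + size // size
    size = size + 31
    return w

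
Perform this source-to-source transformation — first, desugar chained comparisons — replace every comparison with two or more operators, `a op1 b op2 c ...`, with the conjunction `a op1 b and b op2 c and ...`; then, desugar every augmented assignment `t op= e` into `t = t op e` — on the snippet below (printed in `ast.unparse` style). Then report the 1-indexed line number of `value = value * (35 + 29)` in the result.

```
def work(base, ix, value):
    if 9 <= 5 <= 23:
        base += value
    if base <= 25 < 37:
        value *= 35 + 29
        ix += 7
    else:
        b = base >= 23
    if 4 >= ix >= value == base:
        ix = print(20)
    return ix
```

5

Transformed code:
def work(base, ix, value):
    if 9 <= 5 and 5 <= 23:
        base = base + value
    if base <= 25 and 25 < 37:
        value = value * (35 + 29)
        ix = ix + 7
    else:
        b = base >= 23
    if 4 >= ix and ix >= value and (value == base):
        ix = print(20)
    return ix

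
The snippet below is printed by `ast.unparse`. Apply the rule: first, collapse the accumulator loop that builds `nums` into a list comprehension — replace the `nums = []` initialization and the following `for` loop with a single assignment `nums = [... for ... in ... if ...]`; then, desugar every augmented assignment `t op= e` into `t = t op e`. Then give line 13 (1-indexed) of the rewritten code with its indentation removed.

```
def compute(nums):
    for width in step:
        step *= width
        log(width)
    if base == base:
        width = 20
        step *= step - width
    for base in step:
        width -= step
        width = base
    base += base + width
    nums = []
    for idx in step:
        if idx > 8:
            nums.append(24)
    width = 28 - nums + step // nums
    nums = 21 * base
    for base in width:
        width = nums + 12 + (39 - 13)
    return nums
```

width = 28 - nums + step // nums

Transformed code:
def compute(nums):
    for width in step:
        step = step * width
        log(width)
    if base == base:
        width = 20
        step = step * (step - width)
    for base in step:
        width = width - step
        width = base
    base = base + (base + width)
    nums = [24 for idx in step if idx > 8]
    width = 28 - nums + step // nums
    nums = 21 * base
    for base in width:
        width = nums + 12 + (39 - 13)
    return nums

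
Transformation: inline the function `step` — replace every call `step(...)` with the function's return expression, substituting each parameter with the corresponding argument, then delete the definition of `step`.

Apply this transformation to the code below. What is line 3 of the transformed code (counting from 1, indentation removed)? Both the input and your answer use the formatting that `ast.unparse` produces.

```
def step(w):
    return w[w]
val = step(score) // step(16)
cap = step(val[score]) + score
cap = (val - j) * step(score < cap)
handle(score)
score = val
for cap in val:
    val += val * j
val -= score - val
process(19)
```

Transformed code:
val = score[score] // 16[16]
cap = val[score][val[score]] + score
cap = (val - j) * (score < cap)[score < cap]
handle(score)
score = val
for cap in val:
    val += val * j
val -= score - val
process(19)

cap = (val - j) * (score < cap)[score < cap]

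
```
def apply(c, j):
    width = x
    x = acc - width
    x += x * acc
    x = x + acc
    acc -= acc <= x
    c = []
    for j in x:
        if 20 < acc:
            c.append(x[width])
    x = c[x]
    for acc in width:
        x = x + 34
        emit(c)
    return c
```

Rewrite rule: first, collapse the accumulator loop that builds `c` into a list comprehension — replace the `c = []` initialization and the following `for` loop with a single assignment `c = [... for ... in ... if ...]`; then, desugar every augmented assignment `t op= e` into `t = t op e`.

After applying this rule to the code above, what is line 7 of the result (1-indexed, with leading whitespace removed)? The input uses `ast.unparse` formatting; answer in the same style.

c = [x[width] for j in x if 20 < acc]

Transformed code:
def apply(c, j):
    width = x
    x = acc - width
    x = x + x * acc
    x = x + acc
    acc = acc - (acc <= x)
    c = [x[width] for j in x if 20 < acc]
    x = c[x]
    for acc in width:
        x = x + 34
        emit(c)
    return c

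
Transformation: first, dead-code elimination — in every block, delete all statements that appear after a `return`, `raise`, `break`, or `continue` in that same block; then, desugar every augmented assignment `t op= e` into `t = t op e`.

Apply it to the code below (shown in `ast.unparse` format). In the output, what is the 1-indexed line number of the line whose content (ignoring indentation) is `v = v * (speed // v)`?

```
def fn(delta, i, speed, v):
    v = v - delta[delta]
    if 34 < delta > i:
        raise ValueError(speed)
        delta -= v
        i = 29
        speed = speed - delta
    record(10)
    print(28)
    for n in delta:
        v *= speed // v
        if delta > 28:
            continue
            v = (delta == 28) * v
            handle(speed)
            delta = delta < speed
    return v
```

8

Transformed code:
def fn(delta, i, speed, v):
    v = v - delta[delta]
    if 34 < delta > i:
        raise ValueError(speed)
    record(10)
    print(28)
    for n in delta:
        v = v * (speed // v)
        if delta > 28:
            continue
    return v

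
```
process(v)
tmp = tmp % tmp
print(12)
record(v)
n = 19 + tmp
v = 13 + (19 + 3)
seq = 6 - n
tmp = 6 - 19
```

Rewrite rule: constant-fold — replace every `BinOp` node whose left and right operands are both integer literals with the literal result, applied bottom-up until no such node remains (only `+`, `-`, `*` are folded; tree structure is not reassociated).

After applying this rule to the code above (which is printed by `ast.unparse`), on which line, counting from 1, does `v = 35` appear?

6

Transformed code:
process(v)
tmp = tmp % tmp
print(12)
record(v)
n = 19 + tmp
v = 35
seq = 6 - n
tmp = -13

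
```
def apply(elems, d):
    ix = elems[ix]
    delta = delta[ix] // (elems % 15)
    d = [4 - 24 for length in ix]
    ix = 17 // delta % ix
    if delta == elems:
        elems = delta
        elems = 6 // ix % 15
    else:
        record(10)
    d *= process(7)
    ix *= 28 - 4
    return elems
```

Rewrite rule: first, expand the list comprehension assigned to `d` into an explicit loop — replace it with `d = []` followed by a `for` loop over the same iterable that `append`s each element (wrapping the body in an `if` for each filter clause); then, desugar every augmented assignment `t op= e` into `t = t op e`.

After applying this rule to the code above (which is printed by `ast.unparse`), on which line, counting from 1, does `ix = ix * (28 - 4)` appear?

14

Transformed code:
def apply(elems, d):
    ix = elems[ix]
    delta = delta[ix] // (elems % 15)
    d = []
    for length in ix:
        d.append(4 - 24)
    ix = 17 // delta % ix
    if delta == elems:
        elems = delta
        elems = 6 // ix % 15
    else:
        record(10)
    d = d * process(7)
    ix = ix * (28 - 4)
    return elems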